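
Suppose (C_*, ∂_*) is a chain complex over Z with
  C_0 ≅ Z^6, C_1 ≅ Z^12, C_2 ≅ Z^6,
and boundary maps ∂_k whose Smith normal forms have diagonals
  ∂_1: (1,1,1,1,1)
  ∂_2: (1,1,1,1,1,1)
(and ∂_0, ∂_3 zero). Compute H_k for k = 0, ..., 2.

H_0: b_0 = 6 − 0 − 5 = 1; torsion from ∂_1 factors > 1: none. So H_0 = Z.
H_1: b_1 = 12 − 5 − 6 = 1; torsion from ∂_2 factors > 1: none. So H_1 = Z.
H_2: b_2 = 6 − 6 − 0 = 0; torsion from ∂_3 factors > 1: none. So H_2 = 0.

H_0 = Z,  H_1 = Z,  H_2 = 0.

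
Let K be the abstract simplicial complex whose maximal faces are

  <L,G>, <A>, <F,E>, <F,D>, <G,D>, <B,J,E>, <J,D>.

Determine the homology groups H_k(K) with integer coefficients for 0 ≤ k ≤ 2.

H_0 = Z^2,  H_1 = Z,  H_2 = 0.

Take the total order A < B < D < E < F < G < J < L on the vertex set. Then K (dimension 2) consists of the simplices:

  0-simplices (8): A, B, D, E, F, G, J, L
  1-simplices (8): BE, BJ, DF, DG, DJ, EF, EJ, GL
  2-simplices (1): BEJ

Hence C_0 ≅ Z^8, C_1 ≅ Z^8, C_2 ≅ Z^1.

∂_1: C_1 → C_0 is given by ∂[p,q] = [q] − [p].
As a 8×8 matrix over Z this has rank 6, with invariant factors (1,1,1,1,1,1).

∂_2: C_2 → C_1 sends each 2-simplex [p,q,r] to [q,r] − [p,r] + [p,q]. For instance
  ∂BEJ = EJ − BJ + BE.
The 8×1 boundary matrix has rank 1 and Smith normal form diag(1).

Now H_k = ker ∂_k / im ∂_{k+1}, so:

  H_0: rank C_0 − rank ∂_1 = 8 − 6 = 2, and the invariant factors of ∂_1 are all 1, so H_0 ≅ Z^2.
  H_1: rank ker ∂_1 − rank ∂_2 = (8 − 6) − 1 = 1, and the invariant factors of ∂_2 are all 1, so H_1 ≅ Z.
  H_2: rank ker ∂_2 − rank ∂_3 = (1 − 1) − 0 = 0, and there is no ∂_3, so H_2 ≅ 0.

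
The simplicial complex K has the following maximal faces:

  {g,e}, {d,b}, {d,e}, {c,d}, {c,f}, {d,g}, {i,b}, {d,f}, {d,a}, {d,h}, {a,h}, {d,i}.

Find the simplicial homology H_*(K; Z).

Take the total order a < b < c < d < e < f < g < h < i on the vertex set. Then K (dimension 1) consists of the simplices:

  0-simplices (9): a, b, c, d, e, f, g, h, i
  1-simplices (12): ad, ah, bd, bi, cd, cf, de, df, dg, dh, di, eg

giving chain groups C_0 ≅ Z^9, C_1 ≅ Z^12.

The boundary map ∂_1: C_1 → C_0 maps an edge to its endpoints' difference, ∂[p,q] = q − p. For instance
  ∂bd = d − b.
The 9×12 boundary matrix has rank 8 and Smith normal form diag(1,1,1,1,1,1,1,1).

Now H_k = ker ∂_k / im ∂_{k+1}, so:

  H_0: rank C_0 − rank ∂_1 = 9 − 8 = 1, and the invariant factors of ∂_1 are all 1, so H_0 ≅ Z.
  H_1: rank ker ∂_1 − rank ∂_2 = (12 − 8) − 0 = 4, and there is no ∂_2, so H_1 ≅ Z^4.

H_0 = Z,  H_1 = Z^4.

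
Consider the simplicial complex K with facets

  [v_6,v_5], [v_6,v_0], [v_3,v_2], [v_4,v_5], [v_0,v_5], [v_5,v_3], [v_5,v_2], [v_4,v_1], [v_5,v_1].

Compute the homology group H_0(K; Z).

Fix the vertex order v_0 < v_1 < v_2 < v_3 < v_4 < v_5 < v_6 and write every simplex with vertices in increasing order. Then dim K = 1 and the simplices of K are:

  0-simplices (7): [v_0], [v_1], [v_2], [v_3], [v_4], [v_5], [v_6]
  1-simplices (9): [v_0,v_5], [v_0,v_6], [v_1,v_4], [v_1,v_5], [v_2,v_3], [v_2,v_5], [v_3,v_5], [v_4,v_5], [v_5,v_6]

giving chain groups C_0 ≅ Z^7, C_1 ≅ Z^9.

∂_1: C_1 → C_0 is given by ∂[p,q] = [q] − [p].
The resulting 7×9 matrix has rank 6, and its Smith normal form has invariant factors (1,1,1,1,1,1).

From H_k ≅ ker(∂_k) / im(∂_{k+1}) we obtain:

  H_0: rank C_0 − rank ∂_1 = 7 − 6 = 1, and the invariant factors of ∂_1 are all 1, so H_0 ≅ Z.

(K is a triangulation of a wedge of 3 circles.)

H_0 = Z.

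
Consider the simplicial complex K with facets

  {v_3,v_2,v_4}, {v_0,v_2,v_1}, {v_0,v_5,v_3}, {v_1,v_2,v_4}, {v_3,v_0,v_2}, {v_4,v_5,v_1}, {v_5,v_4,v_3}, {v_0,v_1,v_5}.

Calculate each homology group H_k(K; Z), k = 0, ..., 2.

Fix the vertex order v_0 < v_1 < v_2 < v_3 < v_4 < v_5 and write every simplex with vertices in increasing order. Then dim K = 2 and the simplices of K are:

  0-simplices (6): [v_0], [v_1], [v_2], [v_3], [v_4], [v_5]
  1-simplices (12): [v_0,v_1], [v_0,v_2], [v_0,v_3], [v_0,v_5], [v_1,v_2], [v_1,v_4], [v_1,v_5], [v_2,v_3], [v_2,v_4], [v_3,v_4], [v_3,v_5], [v_4,v_5]
  2-simplices (8): [v_0,v_1,v_2], [v_0,v_1,v_5], [v_0,v_2,v_3], [v_0,v_3,v_5], [v_1,v_2,v_4], [v_1,v_4,v_5], [v_2,v_3,v_4], [v_3,v_4,v_5]

Hence C_0 ≅ Z^6, C_1 ≅ Z^12, C_2 ≅ Z^8.

∂_1: C_1 → C_0 sends each edge [p,q] (with p < q) to q − p.
The 6×12 boundary matrix has rank 5 and Smith normal form diag(1,1,1,1,1).

Boundary ∂_2: C_2 → C_1 acts by ∂[p,q,r] = [q,r] − [p,r] + [p,q]. For instance
  ∂[v_3,v_4,v_5] = [v_4,v_5] − [v_3,v_5] + [v_3,v_4],
  ∂[v_1,v_4,v_5] = [v_4,v_5] − [v_1,v_5] + [v_1,v_4].
The 12×8 boundary matrix has rank 7 and Smith normal form diag(1,1,1,1,1,1,1).

From H_k ≅ ker(∂_k) / im(∂_{k+1}) we obtain:

  H_0: rank C_0 − rank ∂_1 = 6 − 5 = 1, and the invariant factors of ∂_1 are all 1, so H_0 ≅ Z.
  H_1: rank ker ∂_1 − rank ∂_2 = (12 − 5) − 7 = 0, and the invariant factors of ∂_2 are all 1, so H_1 ≅ 0.
  H_2: rank ker ∂_2 − rank ∂_3 = (8 − 7) − 0 = 1, and there is no ∂_3, so H_2 ≅ Z.

As a check, the Euler characteristic is 6 − 12 + 8 = 2, which agrees with 1 − 0 + 1 = 2.

H_0 = Z,  H_1 = 0,  H_2 = Z.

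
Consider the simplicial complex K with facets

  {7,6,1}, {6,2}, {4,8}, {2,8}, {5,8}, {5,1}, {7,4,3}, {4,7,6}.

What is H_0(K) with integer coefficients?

H_0 = Z.

Fix the vertex order 1 < 2 < 3 < 4 < 5 < 6 < 7 < 8 and write every simplex with vertices in increasing order. Then dim K = 2 and the simplices of K are:

  0-simplices (8): [1], [2], [3], [4], [5], [6], [7], [8]
  1-simplices (12): [1,5], [1,6], [1,7], [2,6], [2,8], [3,4], [3,7], [4,6], [4,7], [4,8], [5,8], [6,7]
  2-simplices (3): [1,6,7], [3,4,7], [4,6,7]

Hence C_0 ≅ Z^8, C_1 ≅ Z^12, C_2 ≅ Z^3.

∂_1: C_1 → C_0 sends each edge [p,q] (with p < q) to q − p. For instance
  ∂[1,7] = [7] − [1].
As a 8×12 matrix over Z this has rank 7, with invariant factors (1,1,1,1,1,1,1).

Boundary ∂_2: C_2 → C_1 maps a triangle to the signed sum of its edges. For instance
  ∂[3,4,7] = [4,7] − [3,7] + [3,4],
  ∂[1,6,7] = [6,7] − [1,7] + [1,6].
This gives a 12×3 integer matrix of rank 3; reducing to Smith normal form yields diagonal entries (1,1,1).

Now H_k = ker ∂_k / im ∂_{k+1}, so:

  H_0: rank C_0 − rank ∂_1 = 8 − 7 = 1, and the invariant factors of ∂_1 are all 1, so H_0 = Z.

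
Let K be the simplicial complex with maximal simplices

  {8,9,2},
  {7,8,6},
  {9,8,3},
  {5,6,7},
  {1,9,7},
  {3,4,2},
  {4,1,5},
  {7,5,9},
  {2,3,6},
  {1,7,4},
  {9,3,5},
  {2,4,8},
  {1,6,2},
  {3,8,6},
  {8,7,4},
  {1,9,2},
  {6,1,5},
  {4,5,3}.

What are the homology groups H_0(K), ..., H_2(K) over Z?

H_0 ≅ Z,  H_1 ≅ Z ⊕ Z/2Z,  H_2 = 0.

Fix the vertex order 1 < 2 < 3 < 4 < 5 < 6 < 7 < 8 < 9 and write every simplex with vertices in increasing order. Then dim K = 2 and the simplices of K are:

  0-simplices (9): [1], [2], [3], [4], [5], [6], [7], [8], [9]
  1-simplices (27): (27 of them)
  2-simplices (18): [1,2,6], [1,2,9], [1,4,5], [1,4,7], [1,5,6], [1,7,9], [2,3,4], [2,3,6], [2,4,8], [2,8,9], [3,4,5], [3,5,9], [3,6,8], [3,8,9], [4,7,8], [5,6,7], [5,7,9], [6,7,8]

so the chain groups are C_0 ≅ Z^9, C_1 ≅ Z^27, C_2 ≅ Z^18.

Boundary ∂_1: C_1 → C_0 is given by ∂[p,q] = [q] − [p]. For instance
  ∂[2,8] = [8] − [2].
As a 9×27 matrix over Z this has rank 8, with invariant factors (1,1,1,1,1,1,1,1).

Boundary ∂_2: C_2 → C_1 maps a triangle to the signed sum of its edges. For instance
  ∂[5,7,9] = [7,9] − [5,9] + [5,7],
  ∂[2,3,4] = [3,4] − [2,4] + [2,3].
This gives a 27×18 integer matrix of rank 18; reducing to Smith normal form yields diagonal entries (1,1,1,1,1,1,1,1,1,1,1,1,1,1,1,1,1,2).

Computing H_k = (kernel of ∂_k) / (image of ∂_{k+1}):

  H_0: rank C_0 − rank ∂_1 = 9 − 8 = 1, and the invariant factors of ∂_1 are all 1, so H_0 ≅ Z.
  H_1: rank ker ∂_1 − rank ∂_2 = (27 − 8) − 18 = 1, and ∂_2 has invariant factor 2 > 1, so H_1 ≅ Z ⊕ Z/2Z.
  H_2: rank ker ∂_2 − rank ∂_3 = (18 − 18) − 0 = 0, and there is no ∂_3, so H_2 ≅ 0.

As a check, the Euler characteristic is 9 − 27 + 18 = 0, which agrees with 1 − 1 + 0 = 0.
(K is a triangulation of the Klein bottle.)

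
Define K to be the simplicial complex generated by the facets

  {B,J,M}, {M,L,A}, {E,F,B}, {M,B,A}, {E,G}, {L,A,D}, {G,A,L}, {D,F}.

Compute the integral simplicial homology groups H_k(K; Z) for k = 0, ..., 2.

K has 9 vertices, 16 edges, 6 triangles.
rank ∂_0 = 0, rank ∂_1 = 8 ⇒ b_0 = 9 − 0 − 8 = 1; all invariant factors of ∂_1 are 1 so no torsion. So H_0 ≅ Z.
rank ∂_1 = 8, rank ∂_2 = 6 ⇒ b_1 = 16 − 8 − 6 = 2; all invariant factors of ∂_2 are 1 so no torsion. So H_1 ≅ Z^2.
rank ∂_2 = 6, rank ∂_3 = 0 ⇒ b_2 = 6 − 6 − 0 = 0. So H_2 ≅ 0.

H_0 = Z,  H_1 = Z^2,  H_2 = 0.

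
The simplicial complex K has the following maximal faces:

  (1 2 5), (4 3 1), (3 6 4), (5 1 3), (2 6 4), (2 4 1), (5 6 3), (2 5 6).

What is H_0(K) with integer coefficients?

H_0 = Z.

Fix the vertex order 1 < 2 < 3 < 4 < 5 < 6 and write every simplex with vertices in increasing order. Then dim K = 2 and the simplices of K are:

  0-simplices (6): [1], [2], [3], [4], [5], [6]
  1-simplices (12): [1,2], [1,3], [1,4], [1,5], [2,4], [2,5], [2,6], [3,4], [3,5], [3,6], [4,6], [5,6]
  2-simplices (8): [1,2,4], [1,2,5], [1,3,4], [1,3,5], [2,4,6], [2,5,6], [3,4,6], [3,5,6]

giving chain groups C_0 ≅ Z^6, C_1 ≅ Z^12, C_2 ≅ Z^8.

The boundary map ∂_1: C_1 → C_0 maps an edge to its endpoints' difference, ∂[p,q] = q − p.
As a 6×12 matrix over Z this has rank 5, with invariant factors (1,1,1,1,1).

Boundary ∂_2: C_2 → C_1 maps a triangle to the signed sum of its edges. For instance
  ∂[1,3,5] = [3,5] − [1,5] + [1,3],
  ∂[2,5,6] = [5,6] − [2,6] + [2,5].
This gives a 12×8 integer matrix of rank 7; reducing to Smith normal form yields diagonal entries (1,1,1,1,1,1,1).

Now H_k = ker ∂_k / im ∂_{k+1}, so:

  H_0: rank C_0 − rank ∂_1 = 6 − 5 = 1, and the invariant factors of ∂_1 are all 1, so H_0 = Z.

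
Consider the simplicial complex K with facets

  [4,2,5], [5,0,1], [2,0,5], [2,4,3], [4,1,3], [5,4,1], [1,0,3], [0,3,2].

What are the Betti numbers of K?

b_0 = 1, b_1 = 0, b_2 = 1.

Order the vertices as 0 < 1 < 2 < 3 < 4 < 5. Listing each simplex with vertices in this order, K has dimension 2 with simplices:

  0-simplices (6): [0], [1], [2], [3], [4], [5]
  1-simplices (12): [0,1], [0,2], [0,3], [0,5], [1,3], [1,4], [1,5], [2,3], [2,4], [2,5], [3,4], [4,5]
  2-simplices (8): [0,1,3], [0,1,5], [0,2,3], [0,2,5], [1,3,4], [1,4,5], [2,3,4], [2,4,5]

giving chain groups C_0 ≅ Z^6, C_1 ≅ Z^12, C_2 ≅ Z^8.

Boundary ∂_1: C_1 → C_0 is given by ∂[p,q] = [q] − [p]. For instance
  ∂[1,4] = [4] − [1].
As a 6×12 matrix over Z this has rank 5, with invariant factors (1,1,1,1,1).

∂_2: C_2 → C_1 sends each 2-simplex [p,q,r] to [q,r] − [p,r] + [p,q]. For instance
  ∂[0,1,5] = [1,5] − [0,5] + [0,1],
  ∂[1,3,4] = [3,4] − [1,4] + [1,3].
The resulting 12×8 matrix has rank 7, and its Smith normal form has invariant factors (1,1,1,1,1,1,1).

Computing H_k = (kernel of ∂_k) / (image of ∂_{k+1}):

  H_0: rank C_0 − rank ∂_1 = 6 − 5 = 1, and the invariant factors of ∂_1 are all 1, so H_0 ≅ Z.
  H_1: rank ker ∂_1 − rank ∂_2 = (12 − 5) − 7 = 0, and the invariant factors of ∂_2 are all 1, so H_1 ≅ 0.
  H_2: rank ker ∂_2 − rank ∂_3 = (8 − 7) − 0 = 1, and there is no ∂_3, so H_2 ≅ Z.

Hence the Betti numbers are b_0 = 1, b_1 = 0, b_2 = 1.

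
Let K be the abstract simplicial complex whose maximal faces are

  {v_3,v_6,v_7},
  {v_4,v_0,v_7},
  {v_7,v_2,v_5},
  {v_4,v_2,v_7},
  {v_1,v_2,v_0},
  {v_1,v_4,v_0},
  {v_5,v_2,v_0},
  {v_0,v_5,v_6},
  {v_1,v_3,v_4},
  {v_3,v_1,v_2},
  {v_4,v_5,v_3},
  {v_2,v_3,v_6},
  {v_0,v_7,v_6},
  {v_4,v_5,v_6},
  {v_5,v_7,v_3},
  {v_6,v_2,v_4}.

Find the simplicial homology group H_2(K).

H_2 = Z.

We work with the vertex ordering v_0 < v_1 < v_2 < v_3 < v_4 < v_5 < v_6 < v_7. The simplices of K, each written with vertices in increasing order, are:

  0-simplices (8): [v_0], [v_1], [v_2], [v_3], [v_4], [v_5], [v_6], [v_7]
  1-simplices (24): (24 of them)
  2-simplices (16): (16 of them)

giving chain groups C_0 ≅ Z^8, C_1 ≅ Z^24, C_2 ≅ Z^16.

Boundary ∂_1: C_1 → C_0 sends each edge [p,q] (with p < q) to q − p. For instance
  ∂[v_2,v_3] = [v_3] − [v_2].
As a 8×24 matrix over Z this has rank 7, with invariant factors (1,1,1,1,1,1,1).

The boundary map ∂_2: C_2 → C_1 sends each 2-simplex [p,q,r] to [q,r] − [p,r] + [p,q]. For instance
  ∂[v_2,v_5,v_7] = [v_5,v_7] − [v_2,v_7] + [v_2,v_5],
  ∂[v_1,v_3,v_4] = [v_3,v_4] − [v_1,v_4] + [v_1,v_3].
This gives a 24×16 integer matrix of rank 15; reducing to Smith normal form yields diagonal entries (1,1,1,1,1,1,1,1,1,1,1,1,1,1,1).

Computing H_k = (kernel of ∂_k) / (image of ∂_{k+1}):

  H_2: rank ker ∂_2 − rank ∂_3 = (16 − 15) − 0 = 1, and there is no ∂_3, so H_2 ≅ Z.

(K is a triangulation of the torus T^2.)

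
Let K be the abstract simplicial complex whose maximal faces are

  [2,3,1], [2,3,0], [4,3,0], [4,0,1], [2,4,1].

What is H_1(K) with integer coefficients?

Order the vertices as 0 < 1 < 2 < 3 < 4. Listing each simplex with vertices in this order, K has dimension 2 with simplices:

  0-simplices (5): [0], [1], [2], [3], [4]
  1-simplices (10): [0,1], [0,2], [0,3], [0,4], [1,2], [1,3], [1,4], [2,3], [2,4], [3,4]
  2-simplices (5): [0,1,4], [0,2,3], [0,3,4], [1,2,3], [1,2,4]

giving chain groups C_0 ≅ Z^5, C_1 ≅ Z^10, C_2 ≅ Z^5.

Boundary ∂_1: C_1 → C_0 is given by ∂[p,q] = [q] − [p]. For instance
  ∂[0,1] = [1] − [0].
As a 5×10 matrix over Z this has rank 4, with invariant factors (1,1,1,1).

∂_2: C_2 → C_1 sends each 2-simplex [p,q,r] to [q,r] − [p,r] + [p,q]. For instance
  ∂[0,1,4] = [1,4] − [0,4] + [0,1],
  ∂[1,2,4] = [2,4] − [1,4] + [1,2].
As a 10×5 matrix over Z this has rank 5, with invariant factors (1,1,1,1,1).

Computing H_k = (kernel of ∂_k) / (image of ∂_{k+1}):

  H_1: rank ker ∂_1 − rank ∂_2 = (10 − 4) − 5 = 1, and the invariant factors of ∂_2 are all 1, so H_1 ≅ Z.

H_1 = Z.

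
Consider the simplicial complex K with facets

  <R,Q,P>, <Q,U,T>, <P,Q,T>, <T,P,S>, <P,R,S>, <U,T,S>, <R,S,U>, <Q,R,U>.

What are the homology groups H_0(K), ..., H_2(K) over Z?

H_0 = Z,  H_1 = 0,  H_2 = Z.

Order the vertices as P < Q < R < S < T < U. Listing each simplex with vertices in this order, K has dimension 2 with simplices:

  0-simplices (6): P, Q, R, S, T, U
  1-simplices (12): PQ, PR, PS, PT, QR, QT, QU, RS, RU, ST, SU, TU
  2-simplices (8): PQR, PQT, PRS, PST, QRU, QTU, RSU, STU

Hence C_0 ≅ Z^6, C_1 ≅ Z^12, C_2 ≅ Z^8.

Boundary ∂_1: C_1 → C_0 is given by ∂[p,q] = [q] − [p]. For instance
  ∂ST = T − S.
As a 6×12 matrix over Z this has rank 5, with invariant factors (1,1,1,1,1).

The boundary map ∂_2: C_2 → C_1 acts by ∂[p,q,r] = [q,r] − [p,r] + [p,q]. For instance
  ∂PQR = QR − PR + PQ,
  ∂RSU = SU − RU + RS.
This gives a 12×8 integer matrix of rank 7; reducing to Smith normal form yields diagonal entries (1,1,1,1,1,1,1).

From H_k ≅ ker(∂_k) / im(∂_{k+1}) we obtain:

  H_0: rank C_0 − rank ∂_1 = 6 − 5 = 1, and the invariant factors of ∂_1 are all 1, so H_0 = Z.
  H_1: rank ker ∂_1 − rank ∂_2 = (12 − 5) − 7 = 0, and the invariant factors of ∂_2 are all 1, so H_1 = 0.
  H_2: rank ker ∂_2 − rank ∂_3 = (8 − 7) − 0 = 1, and there is no ∂_3, so H_2 = Z.

As a check, the Euler characteristic is 6 − 12 + 8 = 2, which agrees with 1 − 0 + 1 = 2.
(K is a triangulation of the 2-sphere S^2.)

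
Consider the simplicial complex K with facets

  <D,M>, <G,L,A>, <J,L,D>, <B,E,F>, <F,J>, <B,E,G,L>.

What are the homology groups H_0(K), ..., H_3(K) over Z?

H_0 ≅ Z,  H_1 ≅ Z,  H_2 = 0,  H_3 = 0.

Order the vertices as A < B < D < E < F < G < J < L < M. Listing each simplex with vertices in this order, K has dimension 3 with simplices:

  0-simplices (9): A, B, D, E, F, G, J, L, M
  1-simplices (15): AG, AL, BE, BF, BG, BL, DJ, DL, DM, EF, EG, EL, FJ, GL, JL
  2-simplices (7): AGL, BEF, BEG, BEL, BGL, DJL, EGL
  3-simplices (1): BEGL

giving chain groups C_0 ≅ Z^9, C_1 ≅ Z^15, C_2 ≅ Z^7, C_3 ≅ Z^1.

Boundary ∂_1: C_1 → C_0 maps an edge to its endpoints' difference, ∂[p,q] = q − p. For instance
  ∂JL = L − J.
As a 9×15 matrix over Z this has rank 8, with invariant factors (1,1,1,1,1,1,1,1).

Boundary ∂_2: C_2 → C_1 acts by ∂[p,q,r] = [q,r] − [p,r] + [p,q]. For instance
  ∂DJL = JL − DL + DJ,
  ∂AGL = GL − AL + AG.
As a 15×7 matrix over Z this has rank 6, with invariant factors (1,1,1,1,1,1).

Boundary ∂_3: C_3 → C_2 sends each 3-simplex σ to the alternating sum Σ_i (−1)^i (σ with its i-th vertex removed). For instance
  ∂BEGL = EGL − BGL + BEL − BEG.
This gives a 7×1 integer matrix of rank 1; reducing to Smith normal form yields diagonal entries (1).

From H_k ≅ ker(∂_k) / im(∂_{k+1}) we obtain:

  H_0: rank C_0 − rank ∂_1 = 9 − 8 = 1, and the invariant factors of ∂_1 are all 1, so H_0 ≅ Z.
  H_1: rank ker ∂_1 − rank ∂_2 = (15 − 8) − 6 = 1, and the invariant factors of ∂_2 are all 1, so H_1 ≅ Z.
  H_2: rank ker ∂_2 − rank ∂_3 = (7 − 6) − 1 = 0, and the invariant factors of ∂_3 are all 1, so H_2 ≅ 0.
  H_3: rank ker ∂_3 − rank ∂_4 = (1 − 1) − 0 = 0, and there is no ∂_4, so H_3 ≅ 0.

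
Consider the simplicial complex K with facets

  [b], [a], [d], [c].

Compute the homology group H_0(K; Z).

Fix the vertex order a < b < c < d and write every simplex with vertices in increasing order. Then dim K = 0 and the simplices of K are:

  0-simplices (4): a, b, c, d

giving chain groups C_0 ≅ Z^4.

Reading off H_k = ker ∂_k / im ∂_{k+1}:

  H_0: rank C_0 − rank ∂_1 = 4 − 0 = 4, and there is no ∂_1, so H_0 = Z^4.

(K is a triangulation of a set of 4 points.)

H_0 = Z^4.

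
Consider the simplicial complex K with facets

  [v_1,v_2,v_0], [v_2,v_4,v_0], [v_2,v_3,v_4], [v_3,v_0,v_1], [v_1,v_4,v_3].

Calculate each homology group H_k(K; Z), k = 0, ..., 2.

We work with the vertex ordering v_0 < v_1 < v_2 < v_3 < v_4. The simplices of K, each written with vertices in increasing order, are:

  0-simplices (5): [v_0], [v_1], [v_2], [v_3], [v_4]
  1-simplices (10): [v_0,v_1], [v_0,v_2], [v_0,v_3], [v_0,v_4], [v_1,v_2], [v_1,v_3], [v_1,v_4], [v_2,v_3], [v_2,v_4], [v_3,v_4]
  2-simplices (5): [v_0,v_1,v_2], [v_0,v_1,v_3], [v_0,v_2,v_4], [v_1,v_3,v_4], [v_2,v_3,v_4]

giving chain groups C_0 ≅ Z^5, C_1 ≅ Z^10, C_2 ≅ Z^5.

∂_1: C_1 → C_0 sends each edge [p,q] (with p < q) to q − p. For instance
  ∂[v_0,v_4] = [v_4] − [v_0].
The resulting 5×10 matrix has rank 4, and its Smith normal form has invariant factors (1,1,1,1).

Boundary ∂_2: C_2 → C_1 acts by ∂[p,q,r] = [q,r] − [p,r] + [p,q]. For instance
  ∂[v_0,v_1,v_3] = [v_1,v_3] − [v_0,v_3] + [v_0,v_1],
  ∂[v_1,v_3,v_4] = [v_3,v_4] − [v_1,v_4] + [v_1,v_3].
As a 10×5 matrix over Z this has rank 5, with invariant factors (1,1,1,1,1).

Computing H_k = (kernel of ∂_k) / (image of ∂_{k+1}):

  H_0: rank C_0 − rank ∂_1 = 5 − 4 = 1, and the invariant factors of ∂_1 are all 1, so H_0 ≅ Z.
  H_1: rank ker ∂_1 − rank ∂_2 = (10 − 4) − 5 = 1, and the invariant factors of ∂_2 are all 1, so H_1 ≅ Z.
  H_2: rank ker ∂_2 − rank ∂_3 = (5 − 5) − 0 = 0, and there is no ∂_3, so H_2 ≅ 0.

(K is a triangulation of the Möbius band.)

H_0 ≅ Z,  H_1 ≅ Z,  H_2 = 0.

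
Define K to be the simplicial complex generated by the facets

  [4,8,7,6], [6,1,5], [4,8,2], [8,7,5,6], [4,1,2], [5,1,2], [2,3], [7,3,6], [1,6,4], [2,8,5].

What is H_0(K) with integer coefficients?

Fix the vertex order 1 < 2 < 3 < 4 < 5 < 6 < 7 < 8 and write every simplex with vertices in increasing order. Then dim K = 3 and the simplices of K are:

  0-simplices (8): [1], [2], [3], [4], [5], [6], [7], [8]
  1-simplices (19): [1,2], [1,4], [1,5], [1,6], [2,3], [2,4], [2,5], [2,8], [3,6], [3,7], [4,6], [4,7], [4,8], [5,6], [5,7], [5,8], [6,7], [6,8], [7,8]
  2-simplices (14): [1,2,4], [1,2,5], [1,4,6], [1,5,6], [2,4,8], [2,5,8], [3,6,7], [4,6,7], [4,6,8], [4,7,8], [5,6,7], [5,6,8], [5,7,8], [6,7,8]
  3-simplices (2): [4,6,7,8], [5,6,7,8]

Hence C_0 ≅ Z^8, C_1 ≅ Z^19, C_2 ≅ Z^14, C_3 ≅ Z^2.

∂_1: C_1 → C_0 maps an edge to its endpoints' difference, ∂[p,q] = q − p. For instance
  ∂[1,5] = [5] − [1].
The 8×19 boundary matrix has rank 7 and Smith normal form diag(1,1,1,1,1,1,1).

Boundary ∂_2: C_2 → C_1 sends each 2-simplex [p,q,r] to [q,r] − [p,r] + [p,q]. For instance
  ∂[1,5,6] = [5,6] − [1,6] + [1,5],
  ∂[4,7,8] = [7,8] − [4,8] + [4,7].
This gives a 19×14 integer matrix of rank 11; reducing to Smith normal form yields diagonal entries (1,1,1,1,1,1,1,1,1,1,1).

∂_3: C_3 → C_2 sends each 3-simplex σ to the alternating sum Σ_i (−1)^i (σ with its i-th vertex removed). For instance
  ∂[4,6,7,8] = [6,7,8] − [4,7,8] + [4,6,8] − [4,6,7],
  ∂[5,6,7,8] = [6,7,8] − [5,7,8] + [5,6,8] − [5,6,7].
The 14×2 boundary matrix has rank 2 and Smith normal form diag(1,1).

From H_k ≅ ker(∂_k) / im(∂_{k+1}) we obtain:

  H_0: rank C_0 − rank ∂_1 = 8 − 7 = 1, and the invariant factors of ∂_1 are all 1, so H_0 = Z.

H_0 ≅ Z.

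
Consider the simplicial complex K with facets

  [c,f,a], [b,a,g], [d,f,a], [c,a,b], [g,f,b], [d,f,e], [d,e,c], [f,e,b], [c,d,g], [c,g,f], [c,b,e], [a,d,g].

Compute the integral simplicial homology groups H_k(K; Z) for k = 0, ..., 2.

Order the vertices as a < b < c < d < e < f < g. Listing each simplex with vertices in this order, K has dimension 2 with simplices:

  0-simplices (7): a, b, c, d, e, f, g
  1-simplices (18): ab, ac, ad, af, ag, bc, be, bf, bg, cd, ce, cf, cg, de, df, dg, ef, fg
  2-simplices (12): abc, abg, acf, adf, adg, bce, bef, bfg, cde, cdg, cfg, def

Hence C_0 ≅ Z^7, C_1 ≅ Z^18, C_2 ≅ Z^12.

Boundary ∂_1: C_1 → C_0 sends each edge [p,q] (with p < q) to q − p. For instance
  ∂ag = g − a.
The 7×18 boundary matrix has rank 6 and Smith normal form diag(1,1,1,1,1,1).

∂_2: C_2 → C_1 maps a triangle to the signed sum of its edges. For instance
  ∂abg = bg − ag + ab,
  ∂adg = dg − ag + ad.
The 18×12 boundary matrix has rank 12 and Smith normal form diag(1,1,1,1,1,1,1,1,1,1,1,2).

From H_k ≅ ker(∂_k) / im(∂_{k+1}) we obtain:

  H_0: rank C_0 − rank ∂_1 = 7 − 6 = 1, and the invariant factors of ∂_1 are all 1, so H_0 ≅ Z.
  H_1: rank ker ∂_1 − rank ∂_2 = (18 − 6) − 12 = 0, and ∂_2 has invariant factor 2 > 1, so H_1 ≅ Z/2.
  H_2: rank ker ∂_2 − rank ∂_3 = (12 − 12) − 0 = 0, and there is no ∂_3, so H_2 ≅ 0.

H_0 ≅ Z,  H_1 ≅ Z/2,  H_2 = 0.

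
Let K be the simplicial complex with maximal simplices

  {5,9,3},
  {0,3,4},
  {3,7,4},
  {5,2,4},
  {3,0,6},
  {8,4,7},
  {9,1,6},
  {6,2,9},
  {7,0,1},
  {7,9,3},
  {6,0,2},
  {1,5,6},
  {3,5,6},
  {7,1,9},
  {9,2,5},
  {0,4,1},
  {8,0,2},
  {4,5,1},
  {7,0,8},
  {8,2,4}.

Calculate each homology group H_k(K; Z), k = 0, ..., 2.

Order the vertices as 0 < 1 < 2 < 3 < 4 < 5 < 6 < 7 < 8 < 9. Listing each simplex with vertices in this order, K has dimension 2 with simplices:

  0-simplices (10): [0], [1], [2], [3], [4], [5], [6], [7], [8], [9]
  1-simplices (30): (30 of them)
  2-simplices (20): (20 of them)

Hence C_0 ≅ Z^10, C_1 ≅ Z^30, C_2 ≅ Z^20.

The boundary map ∂_1: C_1 → C_0 maps an edge to its endpoints' difference, ∂[p,q] = q − p. For instance
  ∂[7,8] = [8] − [7].
The 10×30 boundary matrix has rank 9 and Smith normal form diag(1,1,1,1,1,1,1,1,1).

∂_2: C_2 → C_1 acts by ∂[p,q,r] = [q,r] − [p,r] + [p,q]. For instance
  ∂[1,4,5] = [4,5] − [1,5] + [1,4],
  ∂[1,6,9] = [6,9] − [1,9] + [1,6].
The 30×20 boundary matrix has rank 20 and Smith normal form diag(1,1,1,1,1,1,1,1,1,1,1,1,1,1,1,1,1,1,1,2).

From H_k ≅ ker(∂_k) / im(∂_{k+1}) we obtain:

  H_0: rank C_0 − rank ∂_1 = 10 − 9 = 1, and the invariant factors of ∂_1 are all 1, so H_0 = Z.
  H_1: rank ker ∂_1 − rank ∂_2 = (30 − 9) − 20 = 1, and ∂_2 has invariant factor 2 > 1, so H_1 = Z ⊕ Z/2.
  H_2: rank ker ∂_2 − rank ∂_3 = (20 − 20) − 0 = 0, and there is no ∂_3, so H_2 = 0.

H_0 = Z,  H_1 = Z ⊕ Z/2,  H_2 = 0.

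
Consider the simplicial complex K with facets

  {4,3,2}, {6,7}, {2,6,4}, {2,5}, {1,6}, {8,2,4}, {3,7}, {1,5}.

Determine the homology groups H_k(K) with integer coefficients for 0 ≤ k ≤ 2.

H_0 ≅ Z,  H_1 ≅ Z^2,  H_2 = 0.

Fix the vertex order 1 < 2 < 3 < 4 < 5 < 6 < 7 < 8 and write every simplex with vertices in increasing order. Then dim K = 2 and the simplices of K are:

  0-simplices (8): [1], [2], [3], [4], [5], [6], [7], [8]
  1-simplices (12): [1,5], [1,6], [2,3], [2,4], [2,5], [2,6], [2,8], [3,4], [3,7], [4,6], [4,8], [6,7]
  2-simplices (3): [2,3,4], [2,4,6], [2,4,8]

giving chain groups C_0 ≅ Z^8, C_1 ≅ Z^12, C_2 ≅ Z^3.

The boundary map ∂_1: C_1 → C_0 sends each edge [p,q] (with p < q) to q − p. For instance
  ∂[2,3] = [3] − [2].
The resulting 8×12 matrix has rank 7, and its Smith normal form has invariant factors (1,1,1,1,1,1,1).

Boundary ∂_2: C_2 → C_1 sends each 2-simplex [p,q,r] to [q,r] − [p,r] + [p,q]. For instance
  ∂[2,4,8] = [4,8] − [2,8] + [2,4],
  ∂[2,3,4] = [3,4] − [2,4] + [2,3].
The 12×3 boundary matrix has rank 3 and Smith normal form diag(1,1,1).

From H_k ≅ ker(∂_k) / im(∂_{k+1}) we obtain:

  H_0: rank C_0 − rank ∂_1 = 8 − 7 = 1, and the invariant factors of ∂_1 are all 1, so H_0 = Z.
  H_1: rank ker ∂_1 − rank ∂_2 = (12 − 7) − 3 = 2, and the invariant factors of ∂_2 are all 1, so H_1 = Z^2.
  H_2: rank ker ∂_2 − rank ∂_3 = (3 − 3) − 0 = 0, and there is no ∂_3, so H_2 = 0.

As a check, the Euler characteristic is 8 − 12 + 3 = -1, which agrees with 1 − 2 + 0 = -1.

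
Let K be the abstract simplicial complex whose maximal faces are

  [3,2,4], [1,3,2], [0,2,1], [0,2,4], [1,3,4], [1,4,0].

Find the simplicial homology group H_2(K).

Order the vertices as 0 < 1 < 2 < 3 < 4. Listing each simplex with vertices in this order, K has dimension 2 with simplices:

  0-simplices (5): [0], [1], [2], [3], [4]
  1-simplices (9): [0,1], [0,2], [0,4], [1,2], [1,3], [1,4], [2,3], [2,4], [3,4]
  2-simplices (6): [0,1,2], [0,1,4], [0,2,4], [1,2,3], [1,3,4], [2,3,4]

giving chain groups C_0 ≅ Z^5, C_1 ≅ Z^9, C_2 ≅ Z^6.

Boundary ∂_1: C_1 → C_0 maps an edge to its endpoints' difference, ∂[p,q] = q − p. For instance
  ∂[0,4] = [4] − [0].
This gives a 5×9 integer matrix of rank 4; reducing to Smith normal form yields diagonal entries (1,1,1,1).

∂_2: C_2 → C_1 acts by ∂[p,q,r] = [q,r] − [p,r] + [p,q]. For instance
  ∂[0,2,4] = [2,4] − [0,4] + [0,2],
  ∂[0,1,2] = [1,2] − [0,2] + [0,1].
As a 9×6 matrix over Z this has rank 5, with invariant factors (1,1,1,1,1).

From H_k ≅ ker(∂_k) / im(∂_{k+1}) we obtain:

  H_2: rank ker ∂_2 − rank ∂_3 = (6 − 5) − 0 = 1, and there is no ∂_3, so H_2 = Z.

H_2 = Z.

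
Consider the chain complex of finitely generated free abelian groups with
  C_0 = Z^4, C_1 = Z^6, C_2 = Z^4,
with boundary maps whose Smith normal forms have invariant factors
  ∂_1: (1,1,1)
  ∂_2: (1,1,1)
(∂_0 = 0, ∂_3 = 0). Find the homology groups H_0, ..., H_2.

H_0 ≅ Z,  H_1 = 0,  H_2 ≅ Z.

H_0: b_0 = 4 − 0 − 3 = 1; torsion from ∂_1 factors > 1: none. So H_0 ≅ Z.
H_1: b_1 = 6 − 3 − 3 = 0; torsion from ∂_2 factors > 1: none. So H_1 ≅ 0.
H_2: b_2 = 4 − 3 − 0 = 1; torsion from ∂_3 factors > 1: none. So H_2 ≅ Z.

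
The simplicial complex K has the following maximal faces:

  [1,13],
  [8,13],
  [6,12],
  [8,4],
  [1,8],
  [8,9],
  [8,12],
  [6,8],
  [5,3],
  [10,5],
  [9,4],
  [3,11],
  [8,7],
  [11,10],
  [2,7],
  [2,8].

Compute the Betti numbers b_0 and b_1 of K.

K has 13 vertices, 16 edges.
rank ∂_0 = 0, rank ∂_1 = 11 ⇒ b_0 = 13 − 0 − 11 = 2; all invariant factors of ∂_1 are 1 so no torsion. So H_0 ≅ Z^2.
rank ∂_1 = 11, rank ∂_2 = 0 ⇒ b_1 = 16 − 11 − 0 = 5. So H_1 ≅ Z^5.

b_0 = 2, b_1 = 5.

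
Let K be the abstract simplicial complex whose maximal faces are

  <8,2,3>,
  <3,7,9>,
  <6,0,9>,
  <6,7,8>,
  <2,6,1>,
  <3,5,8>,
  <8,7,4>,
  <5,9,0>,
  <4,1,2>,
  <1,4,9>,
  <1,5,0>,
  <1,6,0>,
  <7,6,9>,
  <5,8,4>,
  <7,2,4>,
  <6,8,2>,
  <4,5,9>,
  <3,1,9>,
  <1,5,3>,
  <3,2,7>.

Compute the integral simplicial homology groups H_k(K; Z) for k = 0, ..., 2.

We work with the vertex ordering 0 < 1 < 2 < 3 < 4 < 5 < 6 < 7 < 8 < 9. The simplices of K, each written with vertices in increasing order, are:

  0-simplices (10): [0], [1], [2], [3], [4], [5], [6], [7], [8], [9]
  1-simplices (30): (30 of them)
  2-simplices (20): (20 of them)

so the chain groups are C_0 ≅ Z^10, C_1 ≅ Z^30, C_2 ≅ Z^20.

The boundary map ∂_1: C_1 → C_0 sends each edge [p,q] (with p < q) to q − p.
The resulting 10×30 matrix has rank 9, and its Smith normal form has invariant factors (1,1,1,1,1,1,1,1,1).

The boundary map ∂_2: C_2 → C_1 acts by ∂[p,q,r] = [q,r] − [p,r] + [p,q]. For instance
  ∂[1,2,4] = [2,4] − [1,4] + [1,2],
  ∂[4,5,9] = [5,9] − [4,9] + [4,5].
The resulting 30×20 matrix has rank 20, and its Smith normal form has invariant factors (1,1,1,1,1,1,1,1,1,1,1,1,1,1,1,1,1,1,1,2).

Reading off H_k = ker ∂_k / im ∂_{k+1}:

  H_0: rank C_0 − rank ∂_1 = 10 − 9 = 1, and the invariant factors of ∂_1 are all 1, so H_0 ≅ Z.
  H_1: rank ker ∂_1 − rank ∂_2 = (30 − 9) − 20 = 1, and ∂_2 has invariant factor 2 > 1, so H_1 ≅ Z ⊕ Z/2Z.
  H_2: rank ker ∂_2 − rank ∂_3 = (20 − 20) − 0 = 0, and there is no ∂_3, so H_2 ≅ 0.

As a check, the Euler characteristic is 10 − 30 + 20 = 0, which agrees with 1 − 1 + 0 = 0.
(K is a triangulation of the Klein bottle.)

H_0 = Z,  H_1 = Z ⊕ Z/2Z,  H_2 = 0.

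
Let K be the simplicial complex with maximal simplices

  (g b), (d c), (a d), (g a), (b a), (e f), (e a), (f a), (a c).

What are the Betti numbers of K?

b_0 = 1, b_1 = 3.

We work with the vertex ordering a < b < c < d < e < f < g. The simplices of K, each written with vertices in increasing order, are:

  0-simplices (7): a, b, c, d, e, f, g
  1-simplices (9): ab, ac, ad, ae, af, ag, bg, cd, ef

so the chain groups are C_0 ≅ Z^7, C_1 ≅ Z^9.

∂_1: C_1 → C_0 sends each edge [p,q] (with p < q) to q − p.
This gives a 7×9 integer matrix of rank 6; reducing to Smith normal form yields diagonal entries (1,1,1,1,1,1).

Computing H_k = (kernel of ∂_k) / (image of ∂_{k+1}):

  H_0: rank C_0 − rank ∂_1 = 7 − 6 = 1, and the invariant factors of ∂_1 are all 1, so H_0 ≅ Z.
  H_1: rank ker ∂_1 − rank ∂_2 = (9 − 6) − 0 = 3, and there is no ∂_2, so H_1 ≅ Z^3.

(K is a triangulation of a wedge of 3 circles.)

Hence the Betti numbers are b_0 = 1, b_1 = 3.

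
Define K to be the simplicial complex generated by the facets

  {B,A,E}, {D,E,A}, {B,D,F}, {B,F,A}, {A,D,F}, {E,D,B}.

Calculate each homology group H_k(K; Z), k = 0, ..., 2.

Fix the vertex order A < B < D < E < F and write every simplex with vertices in increasing order. Then dim K = 2 and the simplices of K are:

  0-simplices (5): A, B, D, E, F
  1-simplices (9): AB, AD, AE, AF, BD, BE, BF, DE, DF
  2-simplices (6): ABE, ABF, ADE, ADF, BDE, BDF

so the chain groups are C_0 ≅ Z^5, C_1 ≅ Z^9, C_2 ≅ Z^6.

The boundary map ∂_1: C_1 → C_0 maps an edge to its endpoints' difference, ∂[p,q] = q − p.
The resulting 5×9 matrix has rank 4, and its Smith normal form has invariant factors (1,1,1,1).

The boundary map ∂_2: C_2 → C_1 acts by ∂[p,q,r] = [q,r] − [p,r] + [p,q]. For instance
  ∂BDF = DF − BF + BD,
  ∂ADE = DE − AE + AD.
The 9×6 boundary matrix has rank 5 and Smith normal form diag(1,1,1,1,1).

From H_k ≅ ker(∂_k) / im(∂_{k+1}) we obtain:

  H_0: rank C_0 − rank ∂_1 = 5 − 4 = 1, and the invariant factors of ∂_1 are all 1, so H_0 = Z.
  H_1: rank ker ∂_1 − rank ∂_2 = (9 − 4) − 5 = 0, and the invariant factors of ∂_2 are all 1, so H_1 = 0.
  H_2: rank ker ∂_2 − rank ∂_3 = (6 − 5) − 0 = 1, and there is no ∂_3, so H_2 = Z.

H_0 = Z,  H_1 = 0,  H_2 = Z.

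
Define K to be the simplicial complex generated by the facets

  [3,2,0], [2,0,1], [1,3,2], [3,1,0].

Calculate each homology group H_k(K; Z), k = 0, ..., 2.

H_0 = Z,  H_1 = 0,  H_2 = Z.

Order the vertices as 0 < 1 < 2 < 3. Listing each simplex with vertices in this order, K has dimension 2 with simplices:

  0-simplices (4): [0], [1], [2], [3]
  1-simplices (6): [0,1], [0,2], [0,3], [1,2], [1,3], [2,3]
  2-simplices (4): [0,1,2], [0,1,3], [0,2,3], [1,2,3]

so the chain groups are C_0 ≅ Z^4, C_1 ≅ Z^6, C_2 ≅ Z^4.

The boundary map ∂_1: C_1 → C_0 is given by ∂[p,q] = [q] − [p].
The 4×6 boundary matrix has rank 3 and Smith normal form diag(1,1,1).

∂_2: C_2 → C_1 maps a triangle to the signed sum of its edges. For instance
  ∂[1,2,3] = [2,3] − [1,3] + [1,2],
  ∂[0,1,3] = [1,3] − [0,3] + [0,1].
As a 6×4 matrix over Z this has rank 3, with invariant factors (1,1,1).

Reading off H_k = ker ∂_k / im ∂_{k+1}:

  H_0: rank C_0 − rank ∂_1 = 4 − 3 = 1, and the invariant factors of ∂_1 are all 1, so H_0 = Z.
  H_1: rank ker ∂_1 − rank ∂_2 = (6 − 3) − 3 = 0, and the invariant factors of ∂_2 are all 1, so H_1 = 0.
  H_2: rank ker ∂_2 − rank ∂_3 = (4 − 3) − 0 = 1, and there is no ∂_3, so H_2 = Z.

(K is a triangulation of the 2-sphere S^2.)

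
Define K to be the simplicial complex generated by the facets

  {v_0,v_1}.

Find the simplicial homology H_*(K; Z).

Fix the vertex order v_0 < v_1 and write every simplex with vertices in increasing order. Then dim K = 1 and the simplices of K are:

  0-simplices (2): [v_0], [v_1]
  1-simplices (1): [v_0,v_1]

Hence C_0 ≅ Z^2, C_1 ≅ Z^1.

Boundary ∂_1: C_1 → C_0 is given by ∂[p,q] = [q] − [p]. For instance
  ∂[v_0,v_1] = [v_1] − [v_0].
The 2×1 boundary matrix has rank 1 and Smith normal form diag(1).

From H_k ≅ ker(∂_k) / im(∂_{k+1}) we obtain:

  H_0: rank C_0 − rank ∂_1 = 2 − 1 = 1, and the invariant factors of ∂_1 are all 1, so H_0 ≅ Z.
  H_1: rank ker ∂_1 − rank ∂_2 = (1 − 1) − 0 = 0, and there is no ∂_2, so H_1 ≅ 0.

H_0 = Z,  H_1 = 0.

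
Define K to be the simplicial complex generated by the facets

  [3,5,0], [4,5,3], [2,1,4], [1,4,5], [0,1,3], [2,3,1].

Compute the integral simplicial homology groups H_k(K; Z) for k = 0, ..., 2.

H_0 ≅ Z,  H_1 ≅ Z,  H_2 = 0.

Fix the vertex order 0 < 1 < 2 < 3 < 4 < 5 and write every simplex with vertices in increasing order. Then dim K = 2 and the simplices of K are:

  0-simplices (6): [0], [1], [2], [3], [4], [5]
  1-simplices (12): [0,1], [0,3], [0,5], [1,2], [1,3], [1,4], [1,5], [2,3], [2,4], [3,4], [3,5], [4,5]
  2-simplices (6): [0,1,3], [0,3,5], [1,2,3], [1,2,4], [1,4,5], [3,4,5]

giving chain groups C_0 ≅ Z^6, C_1 ≅ Z^12, C_2 ≅ Z^6.

∂_1: C_1 → C_0 maps an edge to its endpoints' difference, ∂[p,q] = q − p.
This gives a 6×12 integer matrix of rank 5; reducing to Smith normal form yields diagonal entries (1,1,1,1,1).

Boundary ∂_2: C_2 → C_1 sends each 2-simplex [p,q,r] to [q,r] − [p,r] + [p,q]. For instance
  ∂[1,4,5] = [4,5] − [1,5] + [1,4],
  ∂[1,2,4] = [2,4] − [1,4] + [1,2].
The resulting 12×6 matrix has rank 6, and its Smith normal form has invariant factors (1,1,1,1,1,1).

Reading off H_k = ker ∂_k / im ∂_{k+1}:

  H_0: rank C_0 − rank ∂_1 = 6 − 5 = 1, and the invariant factors of ∂_1 are all 1, so H_0 ≅ Z.
  H_1: rank ker ∂_1 − rank ∂_2 = (12 − 5) − 6 = 1, and the invariant factors of ∂_2 are all 1, so H_1 ≅ Z.
  H_2: rank ker ∂_2 − rank ∂_3 = (6 − 6) − 0 = 0, and there is no ∂_3, so H_2 ≅ 0.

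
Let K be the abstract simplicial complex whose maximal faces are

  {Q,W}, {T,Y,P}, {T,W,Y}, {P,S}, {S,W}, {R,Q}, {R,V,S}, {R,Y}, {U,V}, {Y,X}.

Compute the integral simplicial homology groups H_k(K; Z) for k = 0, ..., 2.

Take the total order P < Q < R < S < T < U < V < W < X < Y on the vertex set. Then K (dimension 2) consists of the simplices:

  0-simplices (10): P, Q, R, S, T, U, V, W, X, Y
  1-simplices (15): PS, PT, PY, QR, QW, RS, RV, RY, SV, SW, TW, TY, UV, WY, XY
  2-simplices (3): PTY, RSV, TWY

giving chain groups C_0 ≅ Z^10, C_1 ≅ Z^15, C_2 ≅ Z^3.

∂_1: C_1 → C_0 is given by ∂[p,q] = [q] − [p]. For instance
  ∂TY = Y − T.
The resulting 10×15 matrix has rank 9, and its Smith normal form has invariant factors (1,1,1,1,1,1,1,1,1).

The boundary map ∂_2: C_2 → C_1 acts by ∂[p,q,r] = [q,r] − [p,r] + [p,q]. For instance
  ∂RSV = SV − RV + RS,
  ∂PTY = TY − PY + PT.
The 15×3 boundary matrix has rank 3 and Smith normal form diag(1,1,1).

Computing H_k = (kernel of ∂_k) / (image of ∂_{k+1}):

  H_0: rank C_0 − rank ∂_1 = 10 − 9 = 1, and the invariant factors of ∂_1 are all 1, so H_0 ≅ Z.
  H_1: rank ker ∂_1 − rank ∂_2 = (15 − 9) − 3 = 3, and the invariant factors of ∂_2 are all 1, so H_1 ≅ Z^3.
  H_2: rank ker ∂_2 − rank ∂_3 = (3 − 3) − 0 = 0, and there is no ∂_3, so H_2 ≅ 0.

As a check, the Euler characteristic is 10 − 15 + 3 = -2, which agrees with 1 − 3 + 0 = -2.

H_0 = Z,  H_1 = Z^3,  H_2 = 0.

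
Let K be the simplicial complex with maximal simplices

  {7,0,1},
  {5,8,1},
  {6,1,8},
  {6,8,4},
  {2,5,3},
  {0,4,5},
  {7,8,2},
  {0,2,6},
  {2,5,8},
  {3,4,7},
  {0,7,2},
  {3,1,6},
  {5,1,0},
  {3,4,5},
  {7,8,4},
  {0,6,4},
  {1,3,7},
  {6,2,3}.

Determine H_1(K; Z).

H_1 = Z^2.

K has 9 vertices, 27 edges, 18 triangles.
rank ∂_1 = 8, rank ∂_2 = 17 ⇒ b_1 = 27 − 8 − 17 = 2; all invariant factors of ∂_2 are 1 so no torsion. So H_1 = Z^2.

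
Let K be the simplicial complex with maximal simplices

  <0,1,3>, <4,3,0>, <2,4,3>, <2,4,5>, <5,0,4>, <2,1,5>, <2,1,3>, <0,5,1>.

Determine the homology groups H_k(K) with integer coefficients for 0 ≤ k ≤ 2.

Fix the vertex order 0 < 1 < 2 < 3 < 4 < 5 and write every simplex with vertices in increasing order. Then dim K = 2 and the simplices of K are:

  0-simplices (6): [0], [1], [2], [3], [4], [5]
  1-simplices (12): [0,1], [0,3], [0,4], [0,5], [1,2], [1,3], [1,5], [2,3], [2,4], [2,5], [3,4], [4,5]
  2-simplices (8): [0,1,3], [0,1,5], [0,3,4], [0,4,5], [1,2,3], [1,2,5], [2,3,4], [2,4,5]

Hence C_0 ≅ Z^6, C_1 ≅ Z^12, C_2 ≅ Z^8.

Boundary ∂_1: C_1 → C_0 maps an edge to its endpoints' difference, ∂[p,q] = q − p.
As a 6×12 matrix over Z this has rank 5, with invariant factors (1,1,1,1,1).

The boundary map ∂_2: C_2 → C_1 sends each 2-simplex [p,q,r] to [q,r] − [p,r] + [p,q]. For instance
  ∂[1,2,3] = [2,3] − [1,3] + [1,2],
  ∂[2,3,4] = [3,4] − [2,4] + [2,3].
This gives a 12×8 integer matrix of rank 7; reducing to Smith normal form yields diagonal entries (1,1,1,1,1,1,1).

Now H_k = ker ∂_k / im ∂_{k+1}, so:

  H_0: rank C_0 − rank ∂_1 = 6 − 5 = 1, and the invariant factors of ∂_1 are all 1, so H_0 = Z.
  H_1: rank ker ∂_1 − rank ∂_2 = (12 − 5) − 7 = 0, and the invariant factors of ∂_2 are all 1, so H_1 = 0.
  H_2: rank ker ∂_2 − rank ∂_3 = (8 − 7) − 0 = 1, and there is no ∂_3, so H_2 = Z.

H_0 = Z,  H_1 = 0,  H_2 = Z.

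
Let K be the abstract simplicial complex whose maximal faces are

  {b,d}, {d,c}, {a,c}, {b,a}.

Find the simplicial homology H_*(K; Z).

Take the total order a < b < c < d on the vertex set. Then K (dimension 1) consists of the simplices:

  0-simplices (4): a, b, c, d
  1-simplices (4): ab, ac, bd, cd

so the chain groups are C_0 ≅ Z^4, C_1 ≅ Z^4.

Boundary ∂_1: C_1 → C_0 is given by ∂[p,q] = [q] − [p].
The 4×4 boundary matrix has rank 3 and Smith normal form diag(1,1,1).

Now H_k = ker ∂_k / im ∂_{k+1}, so:

  H_0: rank C_0 − rank ∂_1 = 4 − 3 = 1, and the invariant factors of ∂_1 are all 1, so H_0 ≅ Z.
  H_1: rank ker ∂_1 − rank ∂_2 = (4 − 3) − 0 = 1, and there is no ∂_2, so H_1 ≅ Z.

H_0 = Z,  H_1 = Z.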